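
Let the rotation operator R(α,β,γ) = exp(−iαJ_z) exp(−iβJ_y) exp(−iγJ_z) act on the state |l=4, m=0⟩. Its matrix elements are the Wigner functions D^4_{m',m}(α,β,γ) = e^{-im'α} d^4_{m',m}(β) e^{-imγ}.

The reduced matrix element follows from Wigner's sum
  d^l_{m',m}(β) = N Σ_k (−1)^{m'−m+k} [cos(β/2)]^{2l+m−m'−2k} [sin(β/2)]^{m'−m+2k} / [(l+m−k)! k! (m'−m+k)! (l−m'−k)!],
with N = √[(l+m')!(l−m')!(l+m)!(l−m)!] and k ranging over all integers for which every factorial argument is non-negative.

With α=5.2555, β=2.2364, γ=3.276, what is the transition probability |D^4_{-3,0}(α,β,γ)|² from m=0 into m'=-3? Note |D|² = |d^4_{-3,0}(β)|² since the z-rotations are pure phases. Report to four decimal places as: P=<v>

P=0.1975

First d^4_{-3,0}(β=2.2364), then the phase factors e^{-i(-3)α} and e^{-i(0)γ}:
Half-angle: c=0.437302, s=0.899315. N=√(1·5040·24·24)=1703.830978
The bounds max(0,m−m')=3 and min(l+m,l−m')=4 give 2 terms
  k=3: (−1)^0·1703.8310/(144)·0.4373^5·0.8993^3 = +0.137628
  k=4: (−1)^1·1703.8310/(144)·0.4373^3·0.8993^5 = -0.582059
d^4_{-3,0}(2.2364) = +0.137628 -0.582059 = -0.444431
|D^4_{-3,0}|² = |d^4_{-3,0}(β)|² = (-0.444431)² = 0.197519 (the z-rotation phases have unit modulus)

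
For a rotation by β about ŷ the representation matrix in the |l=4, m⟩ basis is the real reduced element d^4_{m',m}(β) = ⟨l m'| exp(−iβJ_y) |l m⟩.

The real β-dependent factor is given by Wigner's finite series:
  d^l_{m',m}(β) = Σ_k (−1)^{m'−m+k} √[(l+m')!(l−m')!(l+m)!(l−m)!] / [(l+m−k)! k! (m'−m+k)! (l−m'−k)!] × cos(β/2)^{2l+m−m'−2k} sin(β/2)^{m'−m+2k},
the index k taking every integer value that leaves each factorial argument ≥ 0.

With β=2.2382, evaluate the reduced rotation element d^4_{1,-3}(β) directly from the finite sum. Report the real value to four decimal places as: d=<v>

d^4_{1,-3}(β=2.2382) via Wigner's sum:
Half-angle: c=0.436492, s=0.899708. N=√(120·6·1·5040)=1904.940944
k∈{0,1} keeps every argument non-negative
  k=0: (−1)^4·1904.9409/(144)·0.4365^4·0.8997^4 = +0.314653
  k=1: (−1)^5·1904.9409/(240)·0.4365^2·0.8997^6 = -0.802108
d^4_{1,-3}(2.2382) = +0.314653 -0.802108 = -0.487455

d=-0.4875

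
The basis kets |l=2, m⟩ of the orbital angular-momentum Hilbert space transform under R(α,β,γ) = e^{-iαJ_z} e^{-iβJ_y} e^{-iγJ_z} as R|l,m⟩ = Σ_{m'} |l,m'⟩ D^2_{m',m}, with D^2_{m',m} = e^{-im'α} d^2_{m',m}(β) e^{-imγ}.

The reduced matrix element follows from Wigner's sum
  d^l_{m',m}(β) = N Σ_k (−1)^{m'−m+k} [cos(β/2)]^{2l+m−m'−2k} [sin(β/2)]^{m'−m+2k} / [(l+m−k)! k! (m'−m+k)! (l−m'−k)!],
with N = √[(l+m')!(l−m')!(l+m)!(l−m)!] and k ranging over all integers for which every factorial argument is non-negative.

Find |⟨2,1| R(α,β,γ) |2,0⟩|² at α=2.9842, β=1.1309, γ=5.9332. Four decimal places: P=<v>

P=0.2227

Split into d^2_{1,0}(β=1.1309) × two z-phases.
c=cos(1.1309/2)=0.844348, s=sin(1.1309/2)=0.535796; N=√[6·1·2·2]=4.898979
k: max(0,(0)−(1))=0 … min(2+(0),2−(1))=1
  k=0: (−1)^1·4.8990/(2)·0.8443^3·0.5358^1 = -0.790021
  k=1: (−1)^2·4.8990/(2)·0.8443^1·0.5358^3 = +0.318123
d^2_{1,0}(1.1309) = -0.790021 +0.318123 = -0.471898
|D^2_{1,0}|² = |d^2_{1,0}(β)|² = (-0.471898)² = 0.222688 (the z-rotation phases have unit modulus)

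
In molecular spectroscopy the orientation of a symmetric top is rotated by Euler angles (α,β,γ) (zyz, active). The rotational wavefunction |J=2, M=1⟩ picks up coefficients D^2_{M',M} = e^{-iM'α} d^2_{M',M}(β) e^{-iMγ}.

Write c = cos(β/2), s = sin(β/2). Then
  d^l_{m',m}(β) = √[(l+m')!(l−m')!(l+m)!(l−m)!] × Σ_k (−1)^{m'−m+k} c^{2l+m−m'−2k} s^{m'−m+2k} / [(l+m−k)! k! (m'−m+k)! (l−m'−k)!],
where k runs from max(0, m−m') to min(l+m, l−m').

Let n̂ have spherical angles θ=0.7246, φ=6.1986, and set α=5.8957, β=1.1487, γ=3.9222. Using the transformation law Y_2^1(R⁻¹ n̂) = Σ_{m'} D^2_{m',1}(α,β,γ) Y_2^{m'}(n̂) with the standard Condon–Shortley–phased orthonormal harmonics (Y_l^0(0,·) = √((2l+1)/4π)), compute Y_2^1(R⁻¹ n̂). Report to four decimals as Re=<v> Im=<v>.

Re=-0.1106 Im=0.2996

Need the full column D^2_{m',1} for m'=−2..2 at α=5.8957, β=1.1487, γ=3.9222.
cos(β/2)=0.839546, sin(β/2)=0.543289
d^2_{-2,1}: single k=3 term ⇒ +0.269257;  D = -0.004097+0.269226i
d^2_{-1,1}: k∈[2..3] ⇒ +0.624126 -0.087121 = +0.537004;  D = -0.210456+0.494047i
d^2_{0,1}: k∈[1..2] ⇒ +0.787480 -0.329772 = +0.457709;  D = -0.325196+0.322095i
d^2_{1,1}: k∈[0..1] ⇒ +0.496795 -0.624126 = -0.127331;  D = +0.117618-0.048777i
d^2_{2,1}: single k=0 term ⇒ -0.642975;  D = +0.642965-0.003624i
Y_2^{m'}(θ=0.7246,φ=6.1986) and Σ D·Y over m':
  (-0.0041+0.2692i)·(+0.1673+0.0286i)  (-0.2105+0.4940i)·(+0.3821+0.0324i)  (-0.3252+0.3221i)·(+0.2151+0.0000i)  (+0.1176-0.0488i)·(-0.3821+0.0324i)  (+0.6430-0.0036i)·(+0.1673-0.0286i)
Y_2^1(R⁻¹ n̂) = -0.110629+0.299598i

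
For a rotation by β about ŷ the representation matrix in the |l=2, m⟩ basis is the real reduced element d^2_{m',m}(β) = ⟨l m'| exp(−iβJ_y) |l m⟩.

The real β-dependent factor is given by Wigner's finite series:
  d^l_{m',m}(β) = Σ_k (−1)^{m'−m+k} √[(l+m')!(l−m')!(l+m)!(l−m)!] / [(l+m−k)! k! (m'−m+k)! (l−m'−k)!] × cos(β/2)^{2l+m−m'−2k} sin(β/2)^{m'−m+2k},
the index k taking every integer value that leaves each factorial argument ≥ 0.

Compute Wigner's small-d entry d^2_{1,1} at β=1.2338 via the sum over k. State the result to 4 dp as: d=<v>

d^2_{1,1}(β=1.2338) via Wigner's sum:
c=cos(1.2338/2)=0.815676, s=sin(1.2338/2)=0.578509; N=√[6·1·6·1]=6.000000
k: max(0,(1)−(1))=0 … min(2+(1),2−(1))=1
  k=0: (−1)^0·6.0000/(6)·0.8157^4·0.5785^0 = +0.442660
  k=1: (−1)^1·6.0000/(2)·0.8157^2·0.5785^2 = -0.668001
d^2_{1,1}(1.2338) = +0.442660 -0.668001 = -0.225341

d=-0.2253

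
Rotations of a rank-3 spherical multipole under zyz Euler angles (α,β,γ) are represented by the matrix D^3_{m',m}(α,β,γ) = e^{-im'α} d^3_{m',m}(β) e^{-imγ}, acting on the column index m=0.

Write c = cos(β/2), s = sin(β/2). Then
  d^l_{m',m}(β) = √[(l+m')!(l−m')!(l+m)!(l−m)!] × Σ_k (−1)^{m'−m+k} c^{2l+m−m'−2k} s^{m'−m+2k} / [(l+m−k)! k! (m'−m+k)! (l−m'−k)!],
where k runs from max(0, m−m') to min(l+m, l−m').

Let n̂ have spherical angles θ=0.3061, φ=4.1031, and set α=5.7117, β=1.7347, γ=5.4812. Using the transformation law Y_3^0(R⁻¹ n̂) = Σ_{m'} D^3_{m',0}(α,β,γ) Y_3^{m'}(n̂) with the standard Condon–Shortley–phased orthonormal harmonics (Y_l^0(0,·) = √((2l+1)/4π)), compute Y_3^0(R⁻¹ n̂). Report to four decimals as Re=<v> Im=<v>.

Re=0.1781 Im=0.0000

Need the full column D^3_{m',0} for m'=−3..3 at α=5.7117, β=1.7347, γ=5.4812.
cos(β/2)=0.646850, sin(β/2)=0.762617
d^3_{-3,0}: single k=3 term ⇒ +0.536841;  D = -0.076857-0.531311i
d^3_{-2,0}: k∈[2..3] ⇒ +0.557683 -0.775166 = -0.217482;  D = -0.090232+0.197880i
d^3_{-1,0}: k∈[1..3] ⇒ +0.299168 -1.247505 +0.578000 = -0.370338;  D = -0.311491+0.200309i
d^3_{0,0}: k∈[0..3] ⇒ +0.073252 -0.916367 +1.273727 -0.196716 = +0.233895;  D = +0.233895+0.000000i
d^3_{1,0}: k∈[0..2] ⇒ -0.299168 +1.247505 -0.578000 = +0.370338;  D = +0.311491+0.200309i
d^3_{2,0}: k∈[0..1] ⇒ +0.557683 -0.775166 = -0.217482;  D = -0.090232-0.197880i
d^3_{3,0}: single k=0 term ⇒ -0.536841;  D = +0.076857-0.531311i
Y_3^{m'}(θ=0.3061,φ=4.1031) and Σ D·Y over m':
  (-0.0769-0.5313i)·(+0.0110+0.0029i)  (-0.0902+0.1979i)·(-0.0305-0.0831i)  (-0.3115+0.2003i)·(-0.1976+0.2832i)  (+0.2339+0.0000i)·(+0.5501+0.0000i)  (+0.3115+0.2003i)·(+0.1976+0.2832i)  (-0.0902-0.1979i)·(-0.0305+0.0831i)  (+0.0769-0.5313i)·(-0.0110+0.0029i)
Y_3^0(R⁻¹ n̂) = +0.178100-0.000000i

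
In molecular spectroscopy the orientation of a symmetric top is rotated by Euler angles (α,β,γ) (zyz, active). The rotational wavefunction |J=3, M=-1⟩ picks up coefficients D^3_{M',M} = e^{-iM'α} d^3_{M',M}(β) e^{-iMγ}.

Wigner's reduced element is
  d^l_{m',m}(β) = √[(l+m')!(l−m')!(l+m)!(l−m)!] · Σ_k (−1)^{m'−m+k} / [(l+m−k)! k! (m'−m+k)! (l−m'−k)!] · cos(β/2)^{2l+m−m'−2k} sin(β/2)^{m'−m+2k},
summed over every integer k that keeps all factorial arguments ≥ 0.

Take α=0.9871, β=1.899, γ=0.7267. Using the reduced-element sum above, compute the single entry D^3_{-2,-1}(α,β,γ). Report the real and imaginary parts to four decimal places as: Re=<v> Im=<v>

Re=0.4511 Im=-0.2128

First d^3_{-2,-1}(β=1.899), then the phase factors e^{-i(-2)α} and e^{-i(-1)γ}:
c=cos(1.899/2)=0.582090, s=sin(1.899/2)=0.813125; N=√[1·120·2·24]=75.894664
Admissible k: 1..2 (factorial args all ≥0)
  k=1: (−1)^0·75.8947/(24)·0.5821^5·0.8131^1 = +0.171833
  k=2: (−1)^1·75.8947/(12)·0.5821^3·0.8131^3 = -0.670612
d^3_{-2,-1}(1.899) = +0.171833 -0.670612 = -0.498778
D = (-0.392551+0.919730i)·(-0.498778)·(+0.747371+0.664407i) = +0.451123-0.212762i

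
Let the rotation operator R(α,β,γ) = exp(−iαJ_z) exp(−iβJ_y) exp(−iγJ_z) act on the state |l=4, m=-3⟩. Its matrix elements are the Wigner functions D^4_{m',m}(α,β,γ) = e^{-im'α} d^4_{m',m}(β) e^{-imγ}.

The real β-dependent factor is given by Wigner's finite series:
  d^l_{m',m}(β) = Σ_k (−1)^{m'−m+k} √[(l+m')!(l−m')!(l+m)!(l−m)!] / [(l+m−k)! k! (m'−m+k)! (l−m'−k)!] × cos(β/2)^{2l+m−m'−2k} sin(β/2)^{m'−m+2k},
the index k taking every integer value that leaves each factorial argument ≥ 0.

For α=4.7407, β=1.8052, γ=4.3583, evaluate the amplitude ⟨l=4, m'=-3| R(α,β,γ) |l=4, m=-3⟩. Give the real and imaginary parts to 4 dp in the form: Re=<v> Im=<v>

Re=0.1243 Im=-0.1842

First d^4_{-3,-3}(β=1.8052), then the phase factors e^{-i(-3)α} and e^{-i(-3)γ}:
c=cos(1.8052/2)=0.619571, s=sin(1.8052/2)=0.784940; N=√[1·5040·1·5040]=5040.000000
Admissible k: 0..1 (factorial args all ≥0)
  k=0: (−1)^0·5040.0000/(5040)·0.6196^8·0.7849^0 = +0.021714
  k=1: (−1)^1·5040.0000/(720)·0.6196^6·0.7849^2 = -0.243960
d^4_{-3,-3}(1.8052) = +0.021714 -0.243960 = -0.222247
Attach z-rotation phases: D = e^{-i(-3)(4.7407)}·(-0.222247)·e^{-i(-3)(4.3583)} = +0.124288-0.184245i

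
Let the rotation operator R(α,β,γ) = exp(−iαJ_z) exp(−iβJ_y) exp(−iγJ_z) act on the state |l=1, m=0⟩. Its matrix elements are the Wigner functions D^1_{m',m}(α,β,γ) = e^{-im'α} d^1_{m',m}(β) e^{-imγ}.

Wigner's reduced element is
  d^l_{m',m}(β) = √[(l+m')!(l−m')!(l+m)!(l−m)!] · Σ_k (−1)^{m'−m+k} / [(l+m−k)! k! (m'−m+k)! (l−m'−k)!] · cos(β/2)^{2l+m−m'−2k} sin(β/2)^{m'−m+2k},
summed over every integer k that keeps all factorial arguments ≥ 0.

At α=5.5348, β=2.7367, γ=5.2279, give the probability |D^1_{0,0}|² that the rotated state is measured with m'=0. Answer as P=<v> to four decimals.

P=0.8448

First d^1_{0,0}(β=2.7367), then the phase factors e^{-i(0)α} and e^{-i(0)γ}:
Half-angle: c=0.201066, s=0.979578. N=√(1·1·1·1)=1.000000
The bounds max(0,m−m')=0 and min(l+m,l−m')=1 give 2 terms
  k=0: (−1)^0·1.0000/(1)·0.2011^2·0.9796^0 = +0.040428
  k=1: (−1)^1·1.0000/(1)·0.2011^0·0.9796^2 = -0.959572
d^1_{0,0}(2.7367) = +0.040428 -0.959572 = -0.919145
|D^1_{0,0}|² = |d^1_{0,0}(β)|² = (-0.919145)² = 0.844827 (the z-rotation phases have unit modulus)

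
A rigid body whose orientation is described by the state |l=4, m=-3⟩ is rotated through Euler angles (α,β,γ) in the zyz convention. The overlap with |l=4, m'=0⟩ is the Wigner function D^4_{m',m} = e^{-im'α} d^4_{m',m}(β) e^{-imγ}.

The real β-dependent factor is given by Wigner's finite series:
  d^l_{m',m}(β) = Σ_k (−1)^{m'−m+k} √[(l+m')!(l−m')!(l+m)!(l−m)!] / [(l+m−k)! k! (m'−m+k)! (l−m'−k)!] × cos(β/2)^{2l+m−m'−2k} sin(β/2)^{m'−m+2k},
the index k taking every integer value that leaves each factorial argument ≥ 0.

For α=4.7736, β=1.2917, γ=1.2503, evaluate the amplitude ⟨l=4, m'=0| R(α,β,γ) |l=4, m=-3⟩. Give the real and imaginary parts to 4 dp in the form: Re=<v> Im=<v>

First d^4_{0,-3}(β=1.2917), then the phase factors e^{-i(0)α} and e^{-i(-3)γ}:
Half-angle: c=0.798588, s=0.601877. N=√(24·24·1·5040)=1703.830978
The bounds max(0,m−m')=0 and min(l+m,l−m')=1 give 2 terms
  k=0: (−1)^3·1703.8310/(144)·0.7986^5·0.6019^3 = -0.837922
  k=1: (−1)^4·1703.8310/(144)·0.7986^3·0.6019^5 = +0.475963
d^4_{0,-3}(1.2917) = -0.837922 +0.475963 = -0.361958
D = (+1.000000+0.000000i)·(-0.361958)·(-0.820045-0.572300i) = +0.296822+0.207149i

Re=0.2968 Im=0.2071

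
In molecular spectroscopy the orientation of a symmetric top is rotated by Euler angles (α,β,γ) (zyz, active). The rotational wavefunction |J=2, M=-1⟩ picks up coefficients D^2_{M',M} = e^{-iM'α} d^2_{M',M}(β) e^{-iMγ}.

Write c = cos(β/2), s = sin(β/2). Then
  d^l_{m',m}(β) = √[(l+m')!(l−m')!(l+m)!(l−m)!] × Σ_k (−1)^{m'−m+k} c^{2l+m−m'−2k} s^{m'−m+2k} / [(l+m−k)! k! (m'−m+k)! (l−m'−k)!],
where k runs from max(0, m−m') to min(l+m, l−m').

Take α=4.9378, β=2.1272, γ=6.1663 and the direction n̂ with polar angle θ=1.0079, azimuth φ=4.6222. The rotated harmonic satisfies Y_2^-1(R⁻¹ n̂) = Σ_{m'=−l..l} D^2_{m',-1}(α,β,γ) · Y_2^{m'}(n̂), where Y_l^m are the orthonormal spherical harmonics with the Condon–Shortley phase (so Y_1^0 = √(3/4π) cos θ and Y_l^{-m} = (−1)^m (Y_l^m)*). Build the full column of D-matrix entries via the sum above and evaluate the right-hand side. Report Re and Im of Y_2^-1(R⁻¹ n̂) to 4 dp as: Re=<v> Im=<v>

Re=-0.2605 Im=0.1124

Need the full column D^2_{m',-1} for m'=−2..2 at α=4.9378, β=2.1272, γ=6.1663.
cos(β/2)=0.485728, sin(β/2)=0.874110
d^2_{-2,-1}: single k=1 term ⇒ +0.200344;  D = -0.189277-0.065666i
d^2_{-1,-1}: k∈[0..1] ⇒ +0.055664 -0.540804 = -0.485140;  D = -0.052547+0.482286i
d^2_{0,-1}: k∈[0..1] ⇒ -0.245370 +0.794634 = +0.549263;  D = +0.545516-0.064055i
d^2_{1,-1}: k∈[0..1] ⇒ +0.540804 -0.583800 = -0.042995;  D = -0.014431-0.040501i
d^2_{2,-1}: single k=0 term ⇒ -0.648816;  D = +0.547040-0.348869i
Y_2^{m'}(θ=1.0079,φ=4.6222) and Σ D·Y over m':
  (-0.1893-0.0657i)·(-0.2718-0.0496i)  (-0.0525+0.4823i)·(-0.0314+0.3472i)  (+0.5455-0.0641i)·(-0.0459+0.0000i)  (-0.0144-0.0405i)·(+0.0314+0.3472i)  (+0.5470-0.3489i)·(-0.2718+0.0496i)
Y_2^-1(R⁻¹ n̂) = -0.260475+0.112432i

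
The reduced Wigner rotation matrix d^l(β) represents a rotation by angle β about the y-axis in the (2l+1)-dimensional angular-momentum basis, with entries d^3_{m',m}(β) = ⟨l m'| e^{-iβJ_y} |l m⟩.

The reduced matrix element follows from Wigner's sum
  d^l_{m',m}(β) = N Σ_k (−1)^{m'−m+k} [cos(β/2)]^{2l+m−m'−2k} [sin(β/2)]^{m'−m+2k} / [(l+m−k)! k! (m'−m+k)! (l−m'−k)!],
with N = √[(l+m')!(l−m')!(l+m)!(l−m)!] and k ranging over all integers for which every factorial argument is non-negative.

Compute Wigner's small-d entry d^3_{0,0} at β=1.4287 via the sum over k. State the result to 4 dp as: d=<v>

d=-0.2053

d^3_{0,0}(β=1.4287) via Wigner's sum:
c=cos(1.4287/2)=0.755519, s=sin(1.4287/2)=0.655126; N=√[6·6·6·6]=36.000000
k: max(0,(0)−(0))=0 … min(3+(0),3−(0))=3
  k=0: (−1)^0·36.0000/(36)·0.7555^6·0.6551^0 = +0.185983
  k=1: (−1)^1·36.0000/(4)·0.7555^4·0.6551^2 = -1.258563
  k=2: (−1)^2·36.0000/(4)·0.7555^2·0.6551^4 = +0.946312
  k=3: (−1)^3·36.0000/(36)·0.7555^0·0.6551^6 = -0.079059
d^3_{0,0}(1.4287) = +0.185983 -1.258563 +0.946312 -0.079059 = -0.205327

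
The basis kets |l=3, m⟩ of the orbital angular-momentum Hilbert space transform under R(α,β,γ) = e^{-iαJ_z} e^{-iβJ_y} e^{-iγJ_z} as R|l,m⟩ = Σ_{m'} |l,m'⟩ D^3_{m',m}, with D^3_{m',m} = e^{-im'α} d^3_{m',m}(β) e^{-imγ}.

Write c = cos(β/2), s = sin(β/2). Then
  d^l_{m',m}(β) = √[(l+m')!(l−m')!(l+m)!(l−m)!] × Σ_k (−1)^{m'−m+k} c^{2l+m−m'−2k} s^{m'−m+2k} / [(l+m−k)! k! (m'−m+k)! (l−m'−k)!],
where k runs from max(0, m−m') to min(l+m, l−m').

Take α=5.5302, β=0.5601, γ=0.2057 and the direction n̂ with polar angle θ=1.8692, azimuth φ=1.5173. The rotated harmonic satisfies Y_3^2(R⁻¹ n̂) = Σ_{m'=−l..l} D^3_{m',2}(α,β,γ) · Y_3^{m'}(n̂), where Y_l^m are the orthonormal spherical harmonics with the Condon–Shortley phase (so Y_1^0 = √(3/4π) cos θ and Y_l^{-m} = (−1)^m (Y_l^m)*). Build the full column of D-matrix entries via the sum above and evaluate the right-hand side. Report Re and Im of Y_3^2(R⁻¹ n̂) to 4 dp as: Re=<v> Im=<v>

Re=0.3424 Im=0.1937

Need the full column D^3_{m',2} for m'=−3..3 at α=5.5302, β=0.5601, γ=0.2057.
cos(β/2)=0.961042, sin(β/2)=0.276404
d^3_{-3,2}: single k=5 term ⇒ +0.003798;  D = -0.003384-0.001724i
d^3_{-2,2}: k∈[4..5] ⇒ +0.026954 -0.000446 = +0.026508;  D = -0.009004-0.024932i
d^3_{-1,2}: k∈[3..4] ⇒ +0.118546 -0.004903 = +0.113643;  D = +0.044925-0.104387i
d^3_{0,2}: k∈[2..3] ⇒ +0.356958 -0.029527 = +0.327431;  D = +0.300111-0.130937i
d^3_{1,2}: k∈[1..2] ⇒ +0.716564 -0.118546 = +0.598017;  D = +0.563467+0.200325i
d^3_{2,2}: k∈[0..1] ⇒ +0.787867 -0.325857 = +0.462011;  D = +0.211799+0.410604i
d^3_{3,2}: single k=0 term ⇒ -0.555048;  D = +0.151661-0.533926i
Y_3^{m'}(θ=1.8692,φ=1.5173) and Σ D·Y over m':
  (-0.0034-0.0017i)·(-0.0582+0.3596i)  (-0.0090-0.0249i)·(+0.2729+0.0293i)  (+0.0449-0.1044i)·(-0.0094+0.1752i)  (+0.3001-0.1309i)·(+0.2817+0.0000i)  (+0.5635+0.2003i)·(+0.0094+0.1752i)  (+0.2118+0.4106i)·(+0.2729-0.0293i)  (+0.1517-0.5339i)·(+0.0582+0.3596i)
Y_3^2(R⁻¹ n̂) = +0.342386+0.193658i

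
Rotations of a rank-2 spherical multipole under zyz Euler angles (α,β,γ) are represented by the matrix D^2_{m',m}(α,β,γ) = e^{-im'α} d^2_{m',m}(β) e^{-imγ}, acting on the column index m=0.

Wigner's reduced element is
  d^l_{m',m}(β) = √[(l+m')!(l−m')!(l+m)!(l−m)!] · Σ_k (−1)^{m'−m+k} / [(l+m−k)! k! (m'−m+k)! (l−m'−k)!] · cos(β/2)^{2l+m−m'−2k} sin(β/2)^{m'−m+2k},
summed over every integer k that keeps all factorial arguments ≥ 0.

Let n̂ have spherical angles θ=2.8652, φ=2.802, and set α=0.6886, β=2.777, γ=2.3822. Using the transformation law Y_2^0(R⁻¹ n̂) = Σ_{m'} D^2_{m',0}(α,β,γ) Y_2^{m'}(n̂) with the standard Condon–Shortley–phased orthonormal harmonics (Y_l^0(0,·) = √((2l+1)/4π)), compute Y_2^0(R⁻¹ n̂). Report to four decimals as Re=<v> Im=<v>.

Need the full column D^2_{m',0} for m'=−2..2 at α=0.6886, β=2.777, γ=2.3822.
cos(β/2)=0.181288, sin(β/2)=0.983430
d^2_{-2,0}: single k=2 term ⇒ +0.077858;  D = +0.014979+0.076403i
d^2_{-1,0}: k∈[1..2] ⇒ +0.014353 -0.422353 = -0.408001;  D = -0.315032-0.259267i
d^2_{0,0}: k∈[0..2] ⇒ +0.001080 -0.127141 +0.935349 = +0.809288;  D = +0.809288+0.000000i
d^2_{1,0}: k∈[0..1] ⇒ -0.014353 +0.422353 = +0.408001;  D = +0.315032-0.259267i
d^2_{2,0}: single k=0 term ⇒ +0.077858;  D = +0.014979-0.076403i
Y_2^{m'}(θ=2.8652,φ=2.802) and Σ D·Y over m':
  (+0.0150+0.0764i)·(+0.0224+0.0181i)  (-0.3150-0.2593i)·(+0.1912+0.0676i)  (+0.8093+0.0000i)·(+0.5603+0.0000i)  (+0.3150-0.2593i)·(-0.1912+0.0676i)  (+0.0150-0.0764i)·(+0.0224-0.0181i)
Y_2^0(R⁻¹ n̂) = +0.365915-0.000000i

Re=0.3659 Im=0.0000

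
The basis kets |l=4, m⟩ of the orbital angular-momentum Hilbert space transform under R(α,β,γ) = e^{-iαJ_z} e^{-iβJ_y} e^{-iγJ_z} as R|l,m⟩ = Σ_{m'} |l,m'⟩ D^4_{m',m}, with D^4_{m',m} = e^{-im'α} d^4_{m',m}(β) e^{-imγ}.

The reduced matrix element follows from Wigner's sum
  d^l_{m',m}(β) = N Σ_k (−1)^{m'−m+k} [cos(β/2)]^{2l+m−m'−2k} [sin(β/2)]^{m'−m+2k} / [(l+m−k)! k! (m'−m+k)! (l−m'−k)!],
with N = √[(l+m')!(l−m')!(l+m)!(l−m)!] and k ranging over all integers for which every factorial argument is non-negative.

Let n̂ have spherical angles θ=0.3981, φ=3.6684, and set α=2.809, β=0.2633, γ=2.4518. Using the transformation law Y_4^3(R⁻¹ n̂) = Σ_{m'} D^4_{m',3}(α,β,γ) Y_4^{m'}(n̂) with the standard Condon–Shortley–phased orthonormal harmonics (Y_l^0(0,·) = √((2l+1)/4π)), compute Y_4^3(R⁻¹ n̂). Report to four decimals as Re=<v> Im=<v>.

Need the full column D^4_{m',3} for m'=−4..4 at α=2.809, β=0.2633, γ=2.4518.
cos(β/2)=0.991347, sin(β/2)=0.131270
d^4_{-4,3}: single k=7 term ⇒ +0.000002;  D = -0.000001-0.000001i
d^4_{-3,3}: k∈[6..7] ⇒ +0.000035 -0.000000 = +0.000035;  D = +0.000017+0.000031i
d^4_{-2,3}: k∈[5..6] ⇒ +0.000426 -0.000002 = +0.000424;  D = -0.000070-0.000418i
d^4_{-1,3}: k∈[4..5] ⇒ +0.003794 -0.000040 = +0.003754;  D = -0.000620+0.003702i
d^4_{0,3}: k∈[3..4] ⇒ +0.025626 -0.000449 = +0.025177;  D = +0.012039-0.022112i
d^4_{1,3}: k∈[2..3] ⇒ +0.129824 -0.003794 = +0.126030;  D = -0.093101+0.084945i
d^4_{2,3}: k∈[1..2] ⇒ +0.462177 -0.024311 = +0.437866;  D = +0.402092-0.173344i
d^4_{3,3}: k∈[0..1] ⇒ +0.932834 -0.114494 = +0.818340;  D = -0.816074+0.060858i
d^4_{4,3}: single k=0 term ⇒ -0.349373;  D = -0.337796-0.089194i
Y_4^{m'}(θ=0.3981,φ=3.6684) and Σ D·Y over m':
  (-0.0000-0.0000i)·(-0.0051-0.0086i)  (+0.0000+0.0000i)·(+0.0006+0.0672i)  (-0.0001-0.0004i)·(+0.1230-0.2162i)  (-0.0006+0.0037i)·(-0.4308+0.2506i)  (+0.0120-0.0221i)·(+0.2940+0.0000i)  (-0.0931+0.0849i)·(+0.4308+0.2506i)  (+0.4021-0.1733i)·(+0.1230+0.2162i)  (-0.8161+0.0609i)·(-0.0006+0.0672i)  (-0.3378-0.0892i)·(-0.0051+0.0086i)
Y_4^3(R⁻¹ n̂) = +0.027248+0.013261i

Re=0.0272 Im=0.0133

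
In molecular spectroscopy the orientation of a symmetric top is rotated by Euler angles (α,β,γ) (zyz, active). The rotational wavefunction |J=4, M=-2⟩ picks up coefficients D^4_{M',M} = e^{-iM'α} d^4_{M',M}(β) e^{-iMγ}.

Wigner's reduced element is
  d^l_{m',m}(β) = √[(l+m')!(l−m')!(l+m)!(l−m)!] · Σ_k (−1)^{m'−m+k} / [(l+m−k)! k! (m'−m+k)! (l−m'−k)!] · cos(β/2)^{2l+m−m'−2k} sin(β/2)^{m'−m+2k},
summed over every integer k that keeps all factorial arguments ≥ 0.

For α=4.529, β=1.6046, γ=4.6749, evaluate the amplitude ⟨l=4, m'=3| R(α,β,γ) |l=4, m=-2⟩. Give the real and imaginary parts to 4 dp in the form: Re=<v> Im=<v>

D^4_{3,-2}(4.529,1.6046,4.6749) = e^{-i·3·4.529}·d^4_{3,-2}(1.6046)·e^{-i·-2·4.6749}. Compute d first:
Half-angle: c=0.695055, s=0.718957. N=√(5040·1·2·720)=2693.993318
k: max(0,(-2)−(3))=0 … min(4+(-2),4−(3))=1
  k=0: (−1)^5·2693.9933/(240)·0.6951^3·0.7190^5 = -0.724029
  k=1: (−1)^6·2693.9933/(720)·0.6951^1·0.7190^7 = +0.258227
d^4_{3,-2}(1.6046) = -0.724029 +0.258227 = -0.465802
D = (+0.522830-0.852437i)·(-0.465802)·(-0.997190+0.074908i) = +0.213107-0.414194i

Re=0.2131 Im=-0.4142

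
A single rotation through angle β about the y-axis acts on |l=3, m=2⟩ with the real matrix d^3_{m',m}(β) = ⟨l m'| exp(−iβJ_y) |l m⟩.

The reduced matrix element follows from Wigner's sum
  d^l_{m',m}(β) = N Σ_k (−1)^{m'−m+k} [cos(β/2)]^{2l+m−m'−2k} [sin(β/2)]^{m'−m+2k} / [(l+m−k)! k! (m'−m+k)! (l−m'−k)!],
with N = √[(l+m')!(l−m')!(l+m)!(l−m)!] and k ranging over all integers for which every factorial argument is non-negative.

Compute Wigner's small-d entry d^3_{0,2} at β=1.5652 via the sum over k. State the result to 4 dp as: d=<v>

d=0.0077

d^3_{0,2}(β=1.5652) via Wigner's sum:
Half-angle: c=0.709083, s=0.705125. N=√(6·6·120·1)=65.726707
Admissible k: 2..3 (factorial args all ≥0)
  k=2: (−1)^0·65.7267/(12)·0.7091^4·0.7051^2 = +0.688463
  k=3: (−1)^1·65.7267/(12)·0.7091^2·0.7051^4 = -0.680800
d^3_{0,2}(1.5652) = +0.688463 -0.680800 = +0.007663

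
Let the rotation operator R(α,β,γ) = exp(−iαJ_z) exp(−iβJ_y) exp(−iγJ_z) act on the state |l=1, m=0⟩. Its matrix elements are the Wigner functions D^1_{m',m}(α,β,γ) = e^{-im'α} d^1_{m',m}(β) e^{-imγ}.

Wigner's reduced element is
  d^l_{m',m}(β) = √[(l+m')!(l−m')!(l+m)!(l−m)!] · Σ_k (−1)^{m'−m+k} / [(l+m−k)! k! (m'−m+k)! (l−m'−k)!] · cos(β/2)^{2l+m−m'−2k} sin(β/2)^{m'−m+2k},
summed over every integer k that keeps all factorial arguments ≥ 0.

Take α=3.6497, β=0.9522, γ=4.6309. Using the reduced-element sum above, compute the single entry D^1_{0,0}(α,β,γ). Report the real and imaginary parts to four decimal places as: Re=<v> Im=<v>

D^1_{0,0}(3.6497,0.9522,4.6309) = e^{-i·0·3.6497}·d^1_{0,0}(0.9522)·e^{-i·0·4.6309}. Compute d first:
c=cos(0.9522/2)=0.888789, s=sin(0.9522/2)=0.458316; N=√[1·1·1·1]=1.000000
The bounds max(0,m−m')=0 and min(l+m,l−m')=1 give 2 terms
  k=0: (−1)^0·1.0000/(1)·0.8888^2·0.4583^0 = +0.789946
  k=1: (−1)^1·1.0000/(1)·0.8888^0·0.4583^2 = -0.210054
d^1_{0,0}(0.9522) = +0.789946 -0.210054 = +0.579892
D = (+1.000000+0.000000i)·(+0.579892)·(+1.000000+0.000000i) = +0.579892+0.000000i

Re=0.5799 Im=0.0000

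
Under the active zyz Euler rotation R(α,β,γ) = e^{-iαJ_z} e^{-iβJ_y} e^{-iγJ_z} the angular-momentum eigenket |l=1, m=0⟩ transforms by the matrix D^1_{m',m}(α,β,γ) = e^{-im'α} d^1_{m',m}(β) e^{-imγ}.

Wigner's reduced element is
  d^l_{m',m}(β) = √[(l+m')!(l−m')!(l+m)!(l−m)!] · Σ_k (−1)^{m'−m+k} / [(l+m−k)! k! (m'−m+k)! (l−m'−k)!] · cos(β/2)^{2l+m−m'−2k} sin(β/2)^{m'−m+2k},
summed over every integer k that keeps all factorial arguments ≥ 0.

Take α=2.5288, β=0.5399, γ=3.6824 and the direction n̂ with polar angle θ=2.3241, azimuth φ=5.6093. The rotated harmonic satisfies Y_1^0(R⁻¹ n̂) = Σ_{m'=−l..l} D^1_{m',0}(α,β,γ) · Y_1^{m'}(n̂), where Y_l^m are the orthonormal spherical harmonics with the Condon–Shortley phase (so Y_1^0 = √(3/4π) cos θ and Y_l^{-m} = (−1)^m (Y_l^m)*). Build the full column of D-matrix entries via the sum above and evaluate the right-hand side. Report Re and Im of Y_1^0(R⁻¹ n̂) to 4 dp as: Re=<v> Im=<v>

Re=-0.4696 Im=0.0000

Need the full column D^1_{m',0} for m'=−1..1 at α=2.5288, β=0.5399, γ=3.6824.
cos(β/2)=0.963784, sin(β/2)=0.266683
d^1_{-1,0}: single k=1 term ⇒ +0.363488;  D = -0.297350+0.209062i
d^1_{0,0}: k∈[0..1] ⇒ +0.928880 -0.071120 = +0.857760;  D = +0.857760+0.000000i
d^1_{1,0}: single k=0 term ⇒ -0.363488;  D = +0.297350+0.209062i
Y_1^{m'}(θ=2.3241,φ=5.6093) and Σ D·Y over m':
  (-0.2973+0.2091i)·(+0.1969+0.1573i)  (+0.8578+0.0000i)·(-0.3342+0.0000i)  (+0.2973+0.2091i)·(-0.1969+0.1573i)
Y_1^0(R⁻¹ n̂) = -0.469556+0.000000i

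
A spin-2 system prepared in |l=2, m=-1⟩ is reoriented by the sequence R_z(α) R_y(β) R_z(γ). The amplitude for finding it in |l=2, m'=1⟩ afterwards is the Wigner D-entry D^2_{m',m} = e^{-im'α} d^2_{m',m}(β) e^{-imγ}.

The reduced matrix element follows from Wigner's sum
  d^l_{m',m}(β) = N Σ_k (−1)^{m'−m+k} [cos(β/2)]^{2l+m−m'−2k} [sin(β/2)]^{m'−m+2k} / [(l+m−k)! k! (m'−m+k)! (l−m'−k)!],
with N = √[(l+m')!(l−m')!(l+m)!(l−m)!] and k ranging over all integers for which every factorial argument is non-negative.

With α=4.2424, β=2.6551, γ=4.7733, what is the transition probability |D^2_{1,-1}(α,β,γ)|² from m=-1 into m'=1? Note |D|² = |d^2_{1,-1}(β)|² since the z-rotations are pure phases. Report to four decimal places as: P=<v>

P=0.5233

First d^2_{1,-1}(β=2.6551), then the phase factors e^{-i(1)α} and e^{-i(-1)γ}:
c=cos(2.6551/2)=0.240855, s=sin(2.6551/2)=0.970561; N=√[6·1·1·6]=6.000000
The bounds max(0,m−m')=0 and min(l+m,l−m')=1 give 2 terms
  k=0: (−1)^2·6.0000/(2)·0.2409^2·0.9706^2 = +0.163937
  k=1: (−1)^3·6.0000/(6)·0.2409^0·0.9706^4 = -0.887343
d^2_{1,-1}(2.6551) = +0.163937 -0.887343 = -0.723406
|D^2_{1,-1}|² = |d^2_{1,-1}(β)|² = (-0.723406)² = 0.523317 (the z-rotation phases have unit modulus)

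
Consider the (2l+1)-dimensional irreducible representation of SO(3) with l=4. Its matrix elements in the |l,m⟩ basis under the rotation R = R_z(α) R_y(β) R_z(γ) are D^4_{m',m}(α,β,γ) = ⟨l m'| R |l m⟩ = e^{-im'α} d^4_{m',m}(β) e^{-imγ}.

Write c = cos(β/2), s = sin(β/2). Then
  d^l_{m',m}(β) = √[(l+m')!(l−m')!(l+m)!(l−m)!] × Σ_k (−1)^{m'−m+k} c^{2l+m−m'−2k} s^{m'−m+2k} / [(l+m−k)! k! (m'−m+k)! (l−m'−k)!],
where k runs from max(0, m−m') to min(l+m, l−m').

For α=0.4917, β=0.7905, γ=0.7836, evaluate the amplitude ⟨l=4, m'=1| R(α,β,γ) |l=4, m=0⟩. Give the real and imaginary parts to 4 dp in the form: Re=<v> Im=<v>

Split into d^4_{1,0}(β=0.7905) × two z-phases.
With c≡cos(β/2)=0.922900 and s≡sin(β/2)=0.385039, N=[120·6·24·24]^{1/2}=643.987578
Admissible k: 0..3 (factorial args all ≥0)
  k=0: (−1)^1·643.9876/(144)·0.9229^7·0.3850^1 = -0.981981
  k=1: (−1)^2·643.9876/(24)·0.9229^5·0.3850^3 = +1.025544
  k=2: (−1)^3·643.9876/(24)·0.9229^3·0.3850^5 = -0.178506
  k=3: (−1)^4·643.9876/(144)·0.9229^1·0.3850^7 = +0.005178
d^4_{1,0}(0.7905) = -0.981981 +1.025544 -0.178506 +0.005178 = -0.129766
D = (+0.881532-0.472125i)·(-0.129766)·(+1.000000+0.000000i) = -0.114392+0.061266i

Re=-0.1144 Im=0.0613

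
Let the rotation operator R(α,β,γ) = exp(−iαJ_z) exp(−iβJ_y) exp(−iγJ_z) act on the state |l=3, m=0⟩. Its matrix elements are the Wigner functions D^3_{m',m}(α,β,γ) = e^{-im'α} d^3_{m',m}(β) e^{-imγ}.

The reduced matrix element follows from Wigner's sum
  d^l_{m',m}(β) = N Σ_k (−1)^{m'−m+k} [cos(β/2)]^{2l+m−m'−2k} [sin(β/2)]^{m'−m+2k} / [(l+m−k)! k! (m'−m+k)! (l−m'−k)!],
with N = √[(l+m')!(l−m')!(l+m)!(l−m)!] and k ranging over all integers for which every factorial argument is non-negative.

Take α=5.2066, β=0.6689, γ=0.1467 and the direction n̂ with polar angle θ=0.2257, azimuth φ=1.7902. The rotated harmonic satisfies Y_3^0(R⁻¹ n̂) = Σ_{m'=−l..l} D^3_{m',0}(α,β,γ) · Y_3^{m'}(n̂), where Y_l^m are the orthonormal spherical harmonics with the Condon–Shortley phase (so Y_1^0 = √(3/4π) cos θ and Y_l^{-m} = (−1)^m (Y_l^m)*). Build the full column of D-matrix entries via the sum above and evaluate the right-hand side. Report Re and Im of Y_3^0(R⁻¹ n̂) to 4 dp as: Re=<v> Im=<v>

Need the full column D^3_{m',0} for m'=−3..3 at α=5.2066, β=0.6689, γ=0.1467.
cos(β/2)=0.944591, sin(β/2)=0.328250
d^3_{-3,0}: single k=3 term ⇒ +0.133309;  D = -0.132791+0.011738i
d^3_{-2,0}: k∈[2..3] ⇒ +0.469834 -0.056737 = +0.413097;  D = -0.227207-0.345002i
d^3_{-1,0}: k∈[1..3] ⇒ +0.855094 -0.309782 +0.012470 = +0.557782;  D = +0.264577-0.491039i
d^3_{0,0}: k∈[0..3] ⇒ +0.710334 -0.772016 +0.093228 -0.001251 = +0.030296;  D = +0.030296+0.000000i
d^3_{1,0}: k∈[0..2] ⇒ -0.855094 +0.309782 -0.012470 = -0.557782;  D = -0.264577-0.491039i
d^3_{2,0}: k∈[0..1] ⇒ +0.469834 -0.056737 = +0.413097;  D = -0.227207+0.345002i
d^3_{3,0}: single k=0 term ⇒ -0.133309;  D = +0.132791+0.011738i
Y_3^{m'}(θ=0.2257,φ=1.7902) and Σ D·Y over m':
  (-0.1328+0.0117i)·(+0.0029+0.0037i)  (-0.2272-0.3450i)·(-0.0452+0.0212i)  (+0.2646-0.4910i)·(-0.0590-0.2647i)  (+0.0303+0.0000i)·(+0.6363+0.0000i)  (-0.2646-0.4910i)·(+0.0590-0.2647i)  (-0.2272+0.3450i)·(-0.0452-0.0212i)  (+0.1328+0.0117i)·(-0.0029+0.0037i)
Y_3^0(R⁻¹ n̂) = -0.237597+0.000000i

Re=-0.2376 Im=0.0000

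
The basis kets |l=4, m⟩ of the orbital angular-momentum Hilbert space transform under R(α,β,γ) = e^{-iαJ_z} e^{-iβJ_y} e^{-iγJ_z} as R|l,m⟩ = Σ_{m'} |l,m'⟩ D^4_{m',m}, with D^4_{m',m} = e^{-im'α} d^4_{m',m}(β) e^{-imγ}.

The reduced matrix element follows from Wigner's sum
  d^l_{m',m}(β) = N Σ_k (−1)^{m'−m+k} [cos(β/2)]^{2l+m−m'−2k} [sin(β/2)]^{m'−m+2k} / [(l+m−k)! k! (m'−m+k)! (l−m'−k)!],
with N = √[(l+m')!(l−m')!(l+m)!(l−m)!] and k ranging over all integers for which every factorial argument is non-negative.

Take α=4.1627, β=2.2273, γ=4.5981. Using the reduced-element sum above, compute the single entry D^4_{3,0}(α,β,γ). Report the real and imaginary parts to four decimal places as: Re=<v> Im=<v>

First d^4_{3,0}(β=2.2273), then the phase factors e^{-i(3)α} and e^{-i(0)γ}:
With c≡cos(β/2)=0.441389 and s≡sin(β/2)=0.897316, N=[5040·1·24·24]^{1/2}=1703.830978
k: max(0,(0)−(3))=0 … min(4+(0),4−(3))=1
  k=0: (−1)^3·1703.8310/(144)·0.4414^5·0.8973^3 = -0.143222
  k=1: (−1)^4·1703.8310/(144)·0.4414^3·0.8973^5 = +0.591910
d^4_{3,0}(2.2273) = -0.143222 +0.591910 = +0.448688
Phases: e^{-i·(3)·4.1627}=+0.996938+0.078191i, e^{-i·(0)·4.5981}=+1.000000+0.000000i ⇒ D=+0.447315+0.035083i

Re=0.4473 Im=0.0351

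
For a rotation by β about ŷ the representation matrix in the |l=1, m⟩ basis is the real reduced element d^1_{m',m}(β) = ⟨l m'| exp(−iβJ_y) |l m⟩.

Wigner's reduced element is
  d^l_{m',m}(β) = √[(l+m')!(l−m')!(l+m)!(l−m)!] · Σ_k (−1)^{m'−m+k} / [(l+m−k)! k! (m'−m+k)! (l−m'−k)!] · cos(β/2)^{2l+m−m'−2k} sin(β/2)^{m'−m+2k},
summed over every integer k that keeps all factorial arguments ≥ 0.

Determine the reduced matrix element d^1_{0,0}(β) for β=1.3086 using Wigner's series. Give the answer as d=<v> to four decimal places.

d=0.2592

d^1_{0,0}(β=1.3086) via Wigner's sum:
Half-angle: c=0.793474, s=0.608604. N=√(1·1·1·1)=1.000000
k∈{0,1} keeps every argument non-negative
  k=0: (−1)^0·1.0000/(1)·0.7935^2·0.6086^0 = +0.629601
  k=1: (−1)^1·1.0000/(1)·0.7935^0·0.6086^2 = -0.370399
d^1_{0,0}(1.3086) = +0.629601 -0.370399 = +0.259202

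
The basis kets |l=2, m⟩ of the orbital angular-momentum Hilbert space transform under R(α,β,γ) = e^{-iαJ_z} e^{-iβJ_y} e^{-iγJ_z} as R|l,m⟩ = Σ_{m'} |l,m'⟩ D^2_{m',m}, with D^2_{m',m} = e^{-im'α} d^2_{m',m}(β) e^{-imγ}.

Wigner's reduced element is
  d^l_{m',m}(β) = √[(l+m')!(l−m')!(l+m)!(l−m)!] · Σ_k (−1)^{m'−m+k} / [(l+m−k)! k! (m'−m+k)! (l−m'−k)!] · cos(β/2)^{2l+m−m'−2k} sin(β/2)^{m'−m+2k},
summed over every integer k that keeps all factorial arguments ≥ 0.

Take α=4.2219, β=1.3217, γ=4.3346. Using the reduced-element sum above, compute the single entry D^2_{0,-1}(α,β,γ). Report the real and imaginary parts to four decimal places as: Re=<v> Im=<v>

Re=0.1079 Im=0.2720

D^2_{0,-1}(4.2219,1.3217,4.3346) = e^{-i·0·4.2219}·d^2_{0,-1}(1.3217)·e^{-i·-1·4.3346}. Compute d first:
c=cos(1.3217/2)=0.789471, s=sin(1.3217/2)=0.613788; N=√[2·2·1·6]=4.898979
The bounds max(0,m−m')=0 and min(l+m,l−m')=1 give 2 terms
  k=0: (−1)^1·4.8990/(2)·0.7895^3·0.6138^1 = -0.739780
  k=1: (−1)^2·4.8990/(2)·0.7895^1·0.6138^3 = +0.447164
d^2_{0,-1}(1.3217) = -0.739780 +0.447164 = -0.292615
Attach z-rotation phases: D = e^{-i(0)(4.2219)}·(-0.292615)·e^{-i(-1)(4.3346)} = +0.107936+0.271981i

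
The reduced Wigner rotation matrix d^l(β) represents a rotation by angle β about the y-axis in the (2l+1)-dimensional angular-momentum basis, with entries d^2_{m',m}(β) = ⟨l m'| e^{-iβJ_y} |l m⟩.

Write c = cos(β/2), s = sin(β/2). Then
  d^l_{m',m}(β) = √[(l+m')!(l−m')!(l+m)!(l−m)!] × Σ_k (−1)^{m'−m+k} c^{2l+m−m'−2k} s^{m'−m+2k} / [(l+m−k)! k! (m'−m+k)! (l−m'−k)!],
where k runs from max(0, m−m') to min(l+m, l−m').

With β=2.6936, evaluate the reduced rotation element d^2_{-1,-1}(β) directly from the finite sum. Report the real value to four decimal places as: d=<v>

d^2_{-1,-1}(β=2.6936) via Wigner's sum:
With c≡cos(β/2)=0.222128 and s≡sin(β/2)=0.975018, N=[1·6·1·6]^{1/2}=6.000000
Admissible k: 0..1 (factorial args all ≥0)
  k=0: (−1)^0·6.0000/(6)·0.2221^4·0.9750^0 = +0.002435
  k=1: (−1)^1·6.0000/(2)·0.2221^2·0.9750^2 = -0.140719
d^2_{-1,-1}(2.6936) = +0.002435 -0.140719 = -0.138284

d=-0.1383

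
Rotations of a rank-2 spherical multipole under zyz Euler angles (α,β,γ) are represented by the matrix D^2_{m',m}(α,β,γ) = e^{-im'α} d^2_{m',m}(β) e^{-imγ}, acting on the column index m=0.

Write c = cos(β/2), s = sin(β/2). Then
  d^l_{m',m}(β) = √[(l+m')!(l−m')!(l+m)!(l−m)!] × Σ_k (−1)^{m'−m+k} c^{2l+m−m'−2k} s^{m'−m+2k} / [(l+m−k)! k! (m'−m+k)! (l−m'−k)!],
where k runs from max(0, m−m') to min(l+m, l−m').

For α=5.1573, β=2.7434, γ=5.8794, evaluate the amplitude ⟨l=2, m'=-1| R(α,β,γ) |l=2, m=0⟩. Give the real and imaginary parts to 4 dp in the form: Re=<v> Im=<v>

Split into d^2_{-1,0}(β=2.7434) × two z-phases.
With c≡cos(β/2)=0.197784 and s≡sin(β/2)=0.980246, N=[1·6·2·2]^{1/2}=4.898979
k: max(0,(0)−(-1))=1 … min(2+(0),2−(-1))=2
  k=1: (−1)^0·4.8990/(2)·0.1978^3·0.9802^1 = +0.018577
  k=2: (−1)^1·4.8990/(2)·0.1978^1·0.9802^3 = -0.456321
d^2_{-1,0}(2.7434) = +0.018577 -0.456321 = -0.437744
D = (+0.430378-0.902649i)·(-0.437744)·(+1.000000+0.000000i) = -0.188395+0.395129i

Re=-0.1884 Im=0.3951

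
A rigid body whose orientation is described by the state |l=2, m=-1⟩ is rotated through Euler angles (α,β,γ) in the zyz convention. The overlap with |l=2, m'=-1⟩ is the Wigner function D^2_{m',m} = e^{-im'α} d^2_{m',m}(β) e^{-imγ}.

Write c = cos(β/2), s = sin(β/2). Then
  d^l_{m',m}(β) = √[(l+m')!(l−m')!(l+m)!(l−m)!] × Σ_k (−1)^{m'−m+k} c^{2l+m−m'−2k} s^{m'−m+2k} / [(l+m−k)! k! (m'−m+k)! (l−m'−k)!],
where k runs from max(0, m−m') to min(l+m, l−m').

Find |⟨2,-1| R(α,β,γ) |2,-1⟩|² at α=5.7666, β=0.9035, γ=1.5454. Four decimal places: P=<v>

D^2_{-1,-1}(5.7666,0.9035,1.5454) = e^{-i·-1·5.7666}·d^2_{-1,-1}(0.9035)·e^{-i·-1·1.5454}. Compute d first:
c=cos(0.9035/2)=0.899685, s=sin(0.9035/2)=0.436541; N=√[1·6·1·6]=6.000000
The bounds max(0,m−m')=0 and min(l+m,l−m')=1 give 2 terms
  k=0: (−1)^0·6.0000/(6)·0.8997^4·0.4365^0 = +0.655181
  k=1: (−1)^1·6.0000/(2)·0.8997^2·0.4365^2 = -0.462755
d^2_{-1,-1}(0.9035) = +0.655181 -0.462755 = +0.192426
|D^2_{-1,-1}|² = |d^2_{-1,-1}(β)|² = (+0.192426)² = 0.037028 (the z-rotation phases have unit modulus)

P=0.0370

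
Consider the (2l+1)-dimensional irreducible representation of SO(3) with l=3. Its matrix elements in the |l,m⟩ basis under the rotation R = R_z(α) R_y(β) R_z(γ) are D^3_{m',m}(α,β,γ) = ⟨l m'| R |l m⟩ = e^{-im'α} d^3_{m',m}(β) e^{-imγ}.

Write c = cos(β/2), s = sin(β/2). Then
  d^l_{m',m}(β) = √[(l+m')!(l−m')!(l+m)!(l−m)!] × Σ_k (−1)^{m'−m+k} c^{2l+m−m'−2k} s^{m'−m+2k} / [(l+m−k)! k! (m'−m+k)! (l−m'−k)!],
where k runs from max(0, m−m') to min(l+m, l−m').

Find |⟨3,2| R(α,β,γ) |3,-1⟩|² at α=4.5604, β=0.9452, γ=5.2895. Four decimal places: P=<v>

P=0.1340

D^3_{2,-1}(4.5604,0.9452,5.2895) = e^{-i·2·4.5604}·d^3_{2,-1}(0.9452)·e^{-i·-1·5.2895}. Compute d first:
Half-angle: c=0.890388, s=0.455203. N=√(120·1·2·24)=75.894664
k∈{0,1} keeps every argument non-negative
  k=0: (−1)^3·75.8947/(12)·0.8904^3·0.4552^3 = -0.421097
  k=1: (−1)^4·75.8947/(24)·0.8904^1·0.4552^5 = +0.055031
d^3_{2,-1}(0.9452) = -0.421097 +0.055031 = -0.366067
|D^3_{2,-1}|² = |d^3_{2,-1}(β)|² = (-0.366067)² = 0.134005 (the z-rotation phases have unit modulus)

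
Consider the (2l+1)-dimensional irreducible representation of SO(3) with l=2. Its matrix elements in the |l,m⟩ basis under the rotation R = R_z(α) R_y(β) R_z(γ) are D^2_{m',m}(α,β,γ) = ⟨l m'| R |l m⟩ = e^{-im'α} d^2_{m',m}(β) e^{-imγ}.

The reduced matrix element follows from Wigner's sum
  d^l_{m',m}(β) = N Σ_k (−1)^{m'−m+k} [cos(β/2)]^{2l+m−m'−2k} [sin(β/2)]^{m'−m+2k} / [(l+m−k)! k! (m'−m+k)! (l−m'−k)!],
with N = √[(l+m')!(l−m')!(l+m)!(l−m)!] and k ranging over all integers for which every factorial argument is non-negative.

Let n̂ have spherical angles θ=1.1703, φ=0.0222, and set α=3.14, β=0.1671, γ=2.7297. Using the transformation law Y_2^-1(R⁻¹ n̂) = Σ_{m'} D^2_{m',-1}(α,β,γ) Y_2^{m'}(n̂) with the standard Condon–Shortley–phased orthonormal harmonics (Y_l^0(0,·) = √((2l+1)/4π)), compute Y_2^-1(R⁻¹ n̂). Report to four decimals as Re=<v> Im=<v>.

Need the full column D^2_{m',-1} for m'=−2..2 at α=3.14, β=0.1671, γ=2.7297.
cos(β/2)=0.996512, sin(β/2)=0.083453
d^2_{-2,-1}: single k=1 term ⇒ +0.165165;  D = -0.151140+0.066605i
d^2_{-1,-1}: k∈[0..1] ⇒ +0.986120 -0.020748 = +0.965372;  D = +0.884016-0.387890i
d^2_{0,-1}: k∈[0..1] ⇒ -0.202285 +0.001419 = -0.200866;  D = +0.184067-0.080416i
d^2_{1,-1}: k∈[0..1] ⇒ +0.020748 -0.000049 = +0.020699;  D = +0.018981-0.008257i
d^2_{2,-1}: single k=0 term ⇒ -0.001158;  D = +0.001063-0.000460i
Y_2^{m'}(θ=1.1703,φ=0.0222) and Σ D·Y over m':
  (-0.1511+0.0666i)·(+0.3272-0.0145i)  (+0.8840-0.3879i)·(+0.2773-0.0062i)  (+0.1841-0.0804i)·(-0.1716+0.0000i)  (+0.0190-0.0083i)·(-0.2773-0.0062i)  (+0.0011-0.0005i)·(+0.3272+0.0145i)
Y_2^-1(R⁻¹ n̂) = +0.157715-0.073175i

Re=0.1577 Im=-0.0732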